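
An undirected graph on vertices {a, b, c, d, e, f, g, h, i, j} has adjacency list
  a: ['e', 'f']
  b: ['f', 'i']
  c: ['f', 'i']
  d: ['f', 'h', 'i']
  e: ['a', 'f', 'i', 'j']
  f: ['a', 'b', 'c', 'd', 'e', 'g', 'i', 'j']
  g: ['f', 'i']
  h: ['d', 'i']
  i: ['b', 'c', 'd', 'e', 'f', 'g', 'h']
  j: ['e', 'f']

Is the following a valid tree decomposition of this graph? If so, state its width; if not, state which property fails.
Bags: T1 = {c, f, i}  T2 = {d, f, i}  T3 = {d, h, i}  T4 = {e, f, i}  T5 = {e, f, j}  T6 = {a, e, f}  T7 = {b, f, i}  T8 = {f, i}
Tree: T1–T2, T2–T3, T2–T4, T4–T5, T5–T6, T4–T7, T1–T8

A tree decomposition must satisfy three properties: every vertex lies in some bag; for every edge, both endpoints lie together in some bag; and for every vertex, the bags containing it form a connected subtree. Here vertex g appears in no bag, so the decomposition is invalid.

No — vertex g appears in no bag.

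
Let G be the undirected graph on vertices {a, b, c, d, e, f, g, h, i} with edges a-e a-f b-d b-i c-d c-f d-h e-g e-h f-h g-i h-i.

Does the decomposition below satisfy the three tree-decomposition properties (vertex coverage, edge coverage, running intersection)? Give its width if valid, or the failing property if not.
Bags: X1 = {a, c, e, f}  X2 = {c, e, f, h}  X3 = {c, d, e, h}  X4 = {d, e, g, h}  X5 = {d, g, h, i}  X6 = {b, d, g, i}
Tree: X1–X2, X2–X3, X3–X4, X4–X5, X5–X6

Yes; width 3.

Every vertex of G appears in some bag (union = {a, b, c, d, e, f, g, h, i}); every edge is covered by a bag; and for each vertex v the set of bags containing v is connected in the bag tree. The decomposition is therefore valid. The largest bag has 4 vertices, so the width is 3.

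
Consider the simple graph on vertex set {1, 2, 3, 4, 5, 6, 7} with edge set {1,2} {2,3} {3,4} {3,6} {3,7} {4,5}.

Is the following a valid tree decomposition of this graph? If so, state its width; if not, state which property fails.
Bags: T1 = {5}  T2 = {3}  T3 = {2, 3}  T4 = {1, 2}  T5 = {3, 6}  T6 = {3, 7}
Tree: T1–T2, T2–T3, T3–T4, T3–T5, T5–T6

No — vertex 4 appears in no bag.

A tree decomposition must satisfy three properties: every vertex lies in some bag; for every edge, both endpoints lie together in some bag; and for every vertex, the bags containing it form a connected subtree. Here vertex 4 appears in no bag, so the decomposition is invalid.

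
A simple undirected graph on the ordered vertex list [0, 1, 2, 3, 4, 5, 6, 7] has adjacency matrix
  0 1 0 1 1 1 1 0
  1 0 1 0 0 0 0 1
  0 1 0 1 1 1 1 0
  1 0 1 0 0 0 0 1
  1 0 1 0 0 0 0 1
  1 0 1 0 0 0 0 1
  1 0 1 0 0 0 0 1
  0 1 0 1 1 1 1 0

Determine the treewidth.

A width-3 tree decomposition is:
Bags: B1 = {0, 2, 3, 7}  B2 = {0, 2, 5, 7}  B3 = {0, 2, 6, 7}  B4 = {0, 2, 4, 7}  B5 = {0, 1, 2, 7}
Tree: B1–B2, B2–B3, B3–B4, B4–B5
Each bag holds 4 vertices, so the decomposition has width 3, which upper-bounds the treewidth. For the lower bound: the 4 vertex sets {3,7}, {2,5}, {0}, {6} are disjoint, each induces a connected subgraph, and every pair is joined by at least one edge of G. Contracting each set to a single vertex therefore yields K_{4} as a minor, and since treewidth is minor-monotone, tw(G) ≥ tw(K_{4}) = 3. The upper and lower bounds meet at 3, so that is the treewidth.

3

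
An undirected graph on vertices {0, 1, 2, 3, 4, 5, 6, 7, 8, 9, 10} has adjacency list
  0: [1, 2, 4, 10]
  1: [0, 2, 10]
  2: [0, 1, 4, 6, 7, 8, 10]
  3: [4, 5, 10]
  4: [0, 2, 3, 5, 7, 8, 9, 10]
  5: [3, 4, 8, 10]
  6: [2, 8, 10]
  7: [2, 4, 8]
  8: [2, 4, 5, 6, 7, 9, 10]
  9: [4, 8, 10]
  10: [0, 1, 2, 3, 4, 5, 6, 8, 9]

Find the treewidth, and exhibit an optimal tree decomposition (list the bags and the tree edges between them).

The largest bag has 4 vertices, giving width 3; this decomposition certifies tw(G) ≤ 3. Conversely, {0, 1, 2, 10} is a clique of size 4, and the vertices of any clique must share a bag in every tree decomposition; so some bag has ≥ 4 vertices and tw(G) ≥ 3. Combining the bounds, tw(G) = 3.

Treewidth 3.
Bags: B1 = {4, 5, 8, 10}  B2 = {2, 4, 8, 10}  B3 = {2, 4, 7, 8}  B4 = {0, 2, 4, 10}  B5 = {3, 4, 5, 10}  B6 = {4, 8, 9, 10}  B7 = {0, 1, 2, 10}  B8 = {2, 6, 8, 10}
Tree: B1–B2, B2–B3, B2–B4, B1–B5, B2–B6, B4–B7, B2–B8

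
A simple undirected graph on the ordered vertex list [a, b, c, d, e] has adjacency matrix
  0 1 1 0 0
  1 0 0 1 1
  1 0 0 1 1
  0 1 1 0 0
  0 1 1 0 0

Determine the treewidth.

2

A width-2 tree decomposition is:
Bags: B1 = {b, c, d}  B2 = {a, b, c}  B3 = {b, c, e}
Tree: B1–B2, B2–B3
Every bag has size at most 3, so the width is 3 − 1 = 2 and tw(G) ≤ 2. Since d–c–a–b–d is a cycle in G, G is not acyclic. Forests are exactly the graphs of treewidth ≤ 1, so tw(G) ≥ 2. The upper and lower bounds meet at 2, so that is the treewidth.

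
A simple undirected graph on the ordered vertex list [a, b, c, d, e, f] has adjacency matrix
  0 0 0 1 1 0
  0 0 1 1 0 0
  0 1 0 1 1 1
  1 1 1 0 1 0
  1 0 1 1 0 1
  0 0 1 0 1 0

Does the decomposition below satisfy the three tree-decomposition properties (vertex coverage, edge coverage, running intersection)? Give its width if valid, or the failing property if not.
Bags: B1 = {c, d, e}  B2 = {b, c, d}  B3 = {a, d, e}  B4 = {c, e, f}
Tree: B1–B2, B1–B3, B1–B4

Vertex coverage: the bags together contain {a, b, c, d, e, f}, the full vertex set. Edge coverage: each edge of G has both endpoints in at least one bag. Running intersection: for every vertex, the bags containing it form a connected subtree. All three properties hold, so this is a valid tree decomposition of width max|bag| − 1 = 2, and hence tw(G) ≤ 2.

Yes; width 2.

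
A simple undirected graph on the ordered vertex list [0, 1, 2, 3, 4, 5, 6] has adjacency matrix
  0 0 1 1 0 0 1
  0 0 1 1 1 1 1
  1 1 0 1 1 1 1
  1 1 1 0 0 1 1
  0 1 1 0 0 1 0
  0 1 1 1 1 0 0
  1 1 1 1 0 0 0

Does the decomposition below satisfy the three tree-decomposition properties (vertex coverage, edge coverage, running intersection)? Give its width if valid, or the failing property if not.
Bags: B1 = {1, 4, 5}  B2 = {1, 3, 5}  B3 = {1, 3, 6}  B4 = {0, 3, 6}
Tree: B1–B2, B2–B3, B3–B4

No — vertex 2 appears in no bag.

A tree decomposition must satisfy three properties: every vertex lies in some bag; for every edge, both endpoints lie together in some bag; and for every vertex, the bags containing it form a connected subtree. Here vertex 2 appears in no bag, so the decomposition is invalid.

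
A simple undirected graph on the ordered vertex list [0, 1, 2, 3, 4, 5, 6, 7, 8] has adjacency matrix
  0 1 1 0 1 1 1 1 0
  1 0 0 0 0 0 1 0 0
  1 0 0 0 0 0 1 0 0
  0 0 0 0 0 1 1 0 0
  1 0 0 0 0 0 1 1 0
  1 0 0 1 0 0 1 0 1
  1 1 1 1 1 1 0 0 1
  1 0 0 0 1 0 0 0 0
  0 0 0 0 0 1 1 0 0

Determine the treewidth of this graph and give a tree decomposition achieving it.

Treewidth 2.
One optimal decomposition is:
Bags: B1 = {0, 4, 6}  B2 = {0, 1, 6}  B3 = {0, 4, 7}  B4 = {0, 2, 6}  B5 = {0, 5, 6}  B6 = {3, 5, 6}  B7 = {5, 6, 8}
Tree: B1–B2, B1–B3, B2–B4, B1–B5, B5–B6, B6–B7

Each bag holds 3 vertices, so the decomposition has width 2, which upper-bounds the treewidth. On the other hand G contains the 3-clique {0, 1, 6}. A clique must lie in a single bag of any decomposition, so no decomposition can have width below 2. Therefore the treewidth is 2.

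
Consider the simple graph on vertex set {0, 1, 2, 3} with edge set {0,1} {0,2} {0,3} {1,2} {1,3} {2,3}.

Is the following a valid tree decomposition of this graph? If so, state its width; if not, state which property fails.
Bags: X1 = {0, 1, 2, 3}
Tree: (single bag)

Yes; width 3.

Every vertex of G appears in some bag (union = {0, 1, 2, 3}); every edge is covered by a bag; and for each vertex v the set of bags containing v is connected in the bag tree. The decomposition is therefore valid. The largest bag has 4 vertices, so the width is 3.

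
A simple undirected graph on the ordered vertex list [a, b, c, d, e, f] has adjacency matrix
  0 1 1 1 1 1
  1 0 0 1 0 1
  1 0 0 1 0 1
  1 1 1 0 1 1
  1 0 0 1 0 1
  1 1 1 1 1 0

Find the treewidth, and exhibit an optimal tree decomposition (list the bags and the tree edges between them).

The largest bag has 4 vertices, giving width 3; this decomposition certifies tw(G) ≤ 3. For the lower bound, the 4 vertices {a, d, e, f} are pairwise adjacent, and any tree decomposition puts a clique entirely inside one bag — forcing width ≥ 3. Combining the bounds, tw(G) = 3.

Treewidth 3.
One optimal decomposition is:
Bags: B1 = {a, b, d, f}  B2 = {a, d, e, f}  B3 = {a, c, d, f}
Tree: B1–B2, B2–B3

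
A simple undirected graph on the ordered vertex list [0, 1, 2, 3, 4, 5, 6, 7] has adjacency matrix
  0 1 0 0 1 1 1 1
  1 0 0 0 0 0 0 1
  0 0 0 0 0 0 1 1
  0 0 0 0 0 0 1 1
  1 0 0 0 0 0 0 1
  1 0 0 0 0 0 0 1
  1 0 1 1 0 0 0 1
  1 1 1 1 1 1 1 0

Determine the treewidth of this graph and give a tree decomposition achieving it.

Treewidth 2.
One optimal decomposition is:
Bags: B1 = {0, 1, 7}  B2 = {0, 6, 7}  B3 = {2, 6, 7}  B4 = {3, 6, 7}  B5 = {0, 4, 7}  B6 = {0, 5, 7}
Tree: B1–B2, B2–B3, B3–B4, B1–B5, B1–B6

Every bag has size at most 3, so the width is 3 − 1 = 2 and tw(G) ≤ 2. On the other hand G contains the 3-clique {0, 1, 7}. A clique must lie in a single bag of any decomposition, so no decomposition can have width below 2. Therefore the treewidth is 2.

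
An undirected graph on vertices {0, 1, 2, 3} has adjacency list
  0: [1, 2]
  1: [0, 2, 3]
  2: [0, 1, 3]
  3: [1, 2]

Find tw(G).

2

A width-2 tree decomposition is:
Bags: B1 = {1, 2, 3}  B2 = {0, 1, 2}
Tree: B1–B2
Every bag has size at most 3, so the width is 3 − 1 = 2 and tw(G) ≤ 2. For the lower bound, the 3 vertices {0, 1, 2} are pairwise adjacent, and any tree decomposition puts a clique entirely inside one bag — forcing width ≥ 2. Combining the bounds, tw(G) = 2.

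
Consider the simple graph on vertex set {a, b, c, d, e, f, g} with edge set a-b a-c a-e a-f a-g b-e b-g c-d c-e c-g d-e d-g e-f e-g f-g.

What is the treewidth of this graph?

A width-3 tree decomposition is:
Bags: B1 = {a, e, f, g}  B2 = {a, c, e, g}  B3 = {c, d, e, g}  B4 = {a, b, e, g}
Tree: B1–B2, B2–B3, B1–B4
Every bag has size at most 4, so the width is 4 − 1 = 3 and tw(G) ≤ 3. For the lower bound, the 4 vertices {c, d, e, g} are pairwise adjacent, and any tree decomposition puts a clique entirely inside one bag — forcing width ≥ 3. Therefore the treewidth is 3.

3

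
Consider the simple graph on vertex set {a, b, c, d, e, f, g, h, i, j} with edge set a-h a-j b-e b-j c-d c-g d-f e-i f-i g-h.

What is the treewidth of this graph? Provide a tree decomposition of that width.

Treewidth 2.
Bags: B1 = {a, h, j}  B2 = {g, h, j}  B3 = {c, g, j}  B4 = {c, d, j}  B5 = {d, f, j}  B6 = {f, i, j}  B7 = {e, i, j}  B8 = {b, e, j}
Tree: B1–B2, B2–B3, B3–B4, B4–B5, B5–B6, B6–B7, B7–B8

Every bag has size at most 3, so the width is 3 − 1 = 2 and tw(G) ≤ 2. For the lower bound, G contains the cycle j–a–h–g–c–d–f–i–e–b–j, so G is not a forest; only forests have treewidth ≤ 1, hence tw(G) ≥ 2. Combining the bounds, tw(G) = 2.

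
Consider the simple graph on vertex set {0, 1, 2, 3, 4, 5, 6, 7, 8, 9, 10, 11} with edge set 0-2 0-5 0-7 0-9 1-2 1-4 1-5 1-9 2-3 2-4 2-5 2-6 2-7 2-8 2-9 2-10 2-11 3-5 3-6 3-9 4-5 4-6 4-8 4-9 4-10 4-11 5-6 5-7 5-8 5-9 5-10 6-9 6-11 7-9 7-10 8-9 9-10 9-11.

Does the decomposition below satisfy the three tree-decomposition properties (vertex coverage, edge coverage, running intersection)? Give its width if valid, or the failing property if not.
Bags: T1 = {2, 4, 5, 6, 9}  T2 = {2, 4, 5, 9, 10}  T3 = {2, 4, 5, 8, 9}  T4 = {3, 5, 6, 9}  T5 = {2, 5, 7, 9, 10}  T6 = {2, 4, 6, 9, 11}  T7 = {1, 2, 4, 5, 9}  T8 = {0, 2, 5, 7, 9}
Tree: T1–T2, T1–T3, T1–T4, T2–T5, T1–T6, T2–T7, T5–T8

A tree decomposition must satisfy three properties: every vertex lies in some bag; for every edge, both endpoints lie together in some bag; and for every vertex, the bags containing it form a connected subtree. Here edge (2,3) lies in no bag, so the decomposition is invalid.

No — edge (2,3) lies in no bag.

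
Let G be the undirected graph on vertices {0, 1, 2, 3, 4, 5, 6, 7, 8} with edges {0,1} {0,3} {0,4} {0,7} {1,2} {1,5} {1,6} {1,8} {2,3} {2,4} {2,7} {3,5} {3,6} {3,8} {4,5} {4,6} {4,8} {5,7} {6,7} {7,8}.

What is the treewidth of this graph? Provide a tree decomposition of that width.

The largest bag has 5 vertices, giving width 4; this decomposition certifies tw(G) ≤ 4. For the lower bound: the 5 vertex sets {5,7}, {4,8}, {0,1}, {3}, {2} are disjoint, each induces a connected subgraph, and every pair is joined by at least one edge of G. Contracting each set to a single vertex therefore yields K_{5} as a minor, and since treewidth is minor-monotone, tw(G) ≥ tw(K_{5}) = 4. Hence tw(G) = 4 exactly.

Treewidth 4.
One such decomposition:
Bags: B1 = {1, 3, 4, 5, 7}  B2 = {1, 3, 4, 7, 8}  B3 = {0, 1, 3, 4, 7}  B4 = {1, 2, 3, 4, 7}  B5 = {1, 3, 4, 6, 7}
Tree: B1–B2, B2–B3, B3–B4, B4–B5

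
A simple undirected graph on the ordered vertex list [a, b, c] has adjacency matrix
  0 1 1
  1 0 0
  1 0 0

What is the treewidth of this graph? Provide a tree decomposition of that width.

Treewidth 1.
One optimal decomposition is:
Bags: B1 = {a, c}  B2 = {a, b}
Tree: B1–B2

The largest bag has 2 vertices, giving width 1; this decomposition certifies tw(G) ≤ 1. Any graph with an edge has treewidth ≥ 1, and G has the edge c–a. Therefore the treewidth is 1.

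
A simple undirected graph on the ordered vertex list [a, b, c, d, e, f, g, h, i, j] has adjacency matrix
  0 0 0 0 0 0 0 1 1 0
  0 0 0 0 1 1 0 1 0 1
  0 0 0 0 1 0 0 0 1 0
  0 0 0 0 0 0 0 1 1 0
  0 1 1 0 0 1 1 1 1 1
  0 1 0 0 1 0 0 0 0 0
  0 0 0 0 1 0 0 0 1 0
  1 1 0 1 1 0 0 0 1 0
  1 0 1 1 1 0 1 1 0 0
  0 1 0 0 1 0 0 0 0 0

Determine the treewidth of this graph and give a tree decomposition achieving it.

Treewidth 2.
One such decomposition:
Bags: B1 = {b, e, j}  B2 = {b, e, h}  B3 = {e, h, i}  B4 = {d, h, i}  B5 = {e, g, i}  B6 = {a, h, i}  B7 = {c, e, i}  B8 = {b, e, f}
Tree: B1–B2, B2–B3, B3–B4, B3–B5, B3–B6, B5–B7, B1–B8

Every bag has size at most 3, so the width is 3 − 1 = 2 and tw(G) ≤ 2. On the other hand G contains the 3-clique {d, h, i}. A clique must lie in a single bag of any decomposition, so no decomposition can have width below 2. The upper and lower bounds meet at 2, so that is the treewidth.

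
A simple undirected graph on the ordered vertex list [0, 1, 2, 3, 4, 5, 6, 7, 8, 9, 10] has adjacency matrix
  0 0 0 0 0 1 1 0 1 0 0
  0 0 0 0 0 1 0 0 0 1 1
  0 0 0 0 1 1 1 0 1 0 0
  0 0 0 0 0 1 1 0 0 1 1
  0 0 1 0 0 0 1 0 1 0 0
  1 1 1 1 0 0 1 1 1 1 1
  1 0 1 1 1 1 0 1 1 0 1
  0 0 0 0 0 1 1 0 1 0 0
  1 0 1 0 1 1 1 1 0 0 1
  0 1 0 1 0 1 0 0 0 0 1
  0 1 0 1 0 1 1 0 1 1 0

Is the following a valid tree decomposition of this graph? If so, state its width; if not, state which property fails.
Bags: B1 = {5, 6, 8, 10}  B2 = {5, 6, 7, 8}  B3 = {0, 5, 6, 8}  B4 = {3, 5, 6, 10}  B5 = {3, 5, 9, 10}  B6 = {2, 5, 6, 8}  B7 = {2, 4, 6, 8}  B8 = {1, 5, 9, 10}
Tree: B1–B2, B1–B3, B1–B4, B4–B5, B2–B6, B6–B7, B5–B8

Yes; width 3.

Every vertex of G appears in some bag (union = {0, 1, 2, 3, 4, 5, 6, 7, 8, 9, 10}); every edge is covered by a bag; and for each vertex v the set of bags containing v is connected in the bag tree. The decomposition is therefore valid. The largest bag has 4 vertices, so the width is 3.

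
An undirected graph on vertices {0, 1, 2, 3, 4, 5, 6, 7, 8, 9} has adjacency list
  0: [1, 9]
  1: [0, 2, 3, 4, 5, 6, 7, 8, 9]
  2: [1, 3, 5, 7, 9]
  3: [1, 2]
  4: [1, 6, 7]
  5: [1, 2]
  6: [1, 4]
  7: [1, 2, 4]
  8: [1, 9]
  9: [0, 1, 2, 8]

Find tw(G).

A width-2 tree decomposition is:
Bags: B1 = {1, 4, 6}  B2 = {1, 4, 7}  B3 = {1, 2, 7}  B4 = {1, 2, 9}  B5 = {1, 2, 3}  B6 = {0, 1, 9}  B7 = {1, 8, 9}  B8 = {1, 2, 5}
Tree: B1–B2, B2–B3, B3–B4, B3–B5, B4–B6, B6–B7, B3–B8
The largest bag has 3 vertices, giving width 2; this decomposition certifies tw(G) ≤ 2. On the other hand G contains the 3-clique {0, 1, 9}. A clique must lie in a single bag of any decomposition, so no decomposition can have width below 2. The upper and lower bounds meet at 2, so that is the treewidth.

2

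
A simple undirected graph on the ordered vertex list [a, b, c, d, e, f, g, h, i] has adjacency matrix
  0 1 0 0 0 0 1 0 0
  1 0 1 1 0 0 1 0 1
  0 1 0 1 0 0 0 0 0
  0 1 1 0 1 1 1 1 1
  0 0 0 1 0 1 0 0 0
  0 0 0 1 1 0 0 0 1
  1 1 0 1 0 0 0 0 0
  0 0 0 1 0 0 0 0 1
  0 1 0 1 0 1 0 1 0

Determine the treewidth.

2

A width-2 tree decomposition is:
Bags: B1 = {b, d, i}  B2 = {d, f, i}  B3 = {b, d, g}  B4 = {d, e, f}  B5 = {a, b, g}  B6 = {d, h, i}  B7 = {b, c, d}
Tree: B1–B2, B1–B3, B2–B4, B3–B5, B1–B6, B1–B7
Each bag holds 3 vertices, so the decomposition has width 2, which upper-bounds the treewidth. On the other hand G contains the 3-clique {d, e, f}. A clique must lie in a single bag of any decomposition, so no decomposition can have width below 2. Hence tw(G) = 2 exactly.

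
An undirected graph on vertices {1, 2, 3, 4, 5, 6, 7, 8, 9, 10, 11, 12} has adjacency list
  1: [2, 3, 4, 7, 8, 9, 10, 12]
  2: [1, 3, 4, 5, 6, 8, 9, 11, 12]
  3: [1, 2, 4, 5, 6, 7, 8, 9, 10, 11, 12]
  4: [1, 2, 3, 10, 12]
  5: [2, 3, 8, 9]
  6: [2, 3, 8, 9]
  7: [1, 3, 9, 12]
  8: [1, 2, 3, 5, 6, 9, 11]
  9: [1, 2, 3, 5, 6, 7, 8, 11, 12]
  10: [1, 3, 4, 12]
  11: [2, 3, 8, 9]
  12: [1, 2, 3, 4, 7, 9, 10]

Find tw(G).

A width-4 tree decomposition is:
Bags: B1 = {2, 3, 6, 8, 9}  B2 = {1, 2, 3, 8, 9}  B3 = {1, 2, 3, 9, 12}  B4 = {1, 3, 7, 9, 12}  B5 = {1, 2, 3, 4, 12}  B6 = {1, 3, 4, 10, 12}  B7 = {2, 3, 8, 9, 11}  B8 = {2, 3, 5, 8, 9}
Tree: B1–B2, B2–B3, B3–B4, B3–B5, B5–B6, B2–B7, B2–B8
The largest bag has 5 vertices, giving width 4; this decomposition certifies tw(G) ≤ 4. Conversely, {1, 2, 3, 8, 9} is a clique of size 5, and the vertices of any clique must share a bag in every tree decomposition; so some bag has ≥ 5 vertices and tw(G) ≥ 4. Hence tw(G) = 4 exactly.

4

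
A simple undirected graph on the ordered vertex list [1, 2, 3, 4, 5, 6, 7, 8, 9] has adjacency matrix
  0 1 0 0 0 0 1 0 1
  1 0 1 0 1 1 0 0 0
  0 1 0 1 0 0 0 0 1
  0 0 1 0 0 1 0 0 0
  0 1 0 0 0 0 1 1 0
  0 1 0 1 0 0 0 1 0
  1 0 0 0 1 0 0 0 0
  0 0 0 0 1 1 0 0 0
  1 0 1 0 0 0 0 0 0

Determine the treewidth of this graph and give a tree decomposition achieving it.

The largest bag has 4 vertices, giving width 3; this decomposition certifies tw(G) ≤ 3. For the lower bound: the 4 vertex sets {1,7,9}, {3}, {2}, {4,5,6,8} are disjoint, each induces a connected subgraph, and every pair is joined by at least one edge of G. Contracting each set to a single vertex therefore yields K_{4} as a minor, and since treewidth is minor-monotone, tw(G) ≥ tw(K_{4}) = 3. The upper and lower bounds meet at 3, so that is the treewidth.

Treewidth 3.
One optimal decomposition is:
Bags: B1 = {1, 3, 7, 9}  B2 = {1, 2, 3, 7}  B3 = {2, 3, 5, 7}  B4 = {2, 3, 4, 5}  B5 = {2, 4, 5, 6}  B6 = {4, 5, 6, 8}
Tree: B1–B2, B2–B3, B3–B4, B4–B5, B5–B6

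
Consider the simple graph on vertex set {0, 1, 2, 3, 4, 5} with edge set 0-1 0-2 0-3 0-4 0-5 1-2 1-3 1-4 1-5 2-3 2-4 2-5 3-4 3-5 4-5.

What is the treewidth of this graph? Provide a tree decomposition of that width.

Treewidth 5.
One such decomposition:
Bags: B1 = {0, 1, 2, 3, 4, 5}
Tree: (single bag)

A single bag containing all 6 vertices is trivially a valid decomposition of width 5. For the lower bound, the 6 vertices {0, 1, 2, 3, 4, 5} are pairwise adjacent, and any tree decomposition puts a clique entirely inside one bag — forcing width ≥ 5. The upper and lower bounds meet at 5, so that is the treewidth.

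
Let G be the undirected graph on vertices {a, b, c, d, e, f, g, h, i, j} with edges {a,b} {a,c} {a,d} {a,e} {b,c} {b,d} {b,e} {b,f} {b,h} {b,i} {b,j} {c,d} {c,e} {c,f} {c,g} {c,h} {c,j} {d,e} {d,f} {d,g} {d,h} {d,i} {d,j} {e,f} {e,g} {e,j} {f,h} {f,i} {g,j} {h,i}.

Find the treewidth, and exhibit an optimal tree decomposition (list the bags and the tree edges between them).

Every bag has size at most 5, so the width is 5 − 1 = 4 and tw(G) ≤ 4. For the lower bound, the 5 vertices {c, d, e, g, j} are pairwise adjacent, and any tree decomposition puts a clique entirely inside one bag — forcing width ≥ 4. Hence tw(G) = 4 exactly.

Treewidth 4.
Bags: B1 = {b, c, d, f, h}  B2 = {b, c, d, e, f}  B3 = {b, c, d, e, j}  B4 = {b, d, f, h, i}  B5 = {a, b, c, d, e}  B6 = {c, d, e, g, j}
Tree: B1–B2, B2–B3, B1–B4, B3–B5, B3–B6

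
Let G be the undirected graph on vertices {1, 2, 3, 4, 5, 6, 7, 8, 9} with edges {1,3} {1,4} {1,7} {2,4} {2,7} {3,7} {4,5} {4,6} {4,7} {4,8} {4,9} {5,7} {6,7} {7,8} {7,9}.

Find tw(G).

2

A width-2 tree decomposition is:
Bags: B1 = {4, 7, 8}  B2 = {1, 4, 7}  B3 = {4, 5, 7}  B4 = {4, 7, 9}  B5 = {1, 3, 7}  B6 = {2, 4, 7}  B7 = {4, 6, 7}
Tree: B1–B2, B1–B3, B2–B4, B2–B5, B4–B6, B2–B7
The largest bag has 3 vertices, giving width 2; this decomposition certifies tw(G) ≤ 2. For the lower bound, the 3 vertices {1, 3, 7} are pairwise adjacent, and any tree decomposition puts a clique entirely inside one bag — forcing width ≥ 2. Hence tw(G) = 2 exactly.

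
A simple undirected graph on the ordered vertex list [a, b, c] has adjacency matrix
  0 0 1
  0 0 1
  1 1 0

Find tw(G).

A width-1 tree decomposition is:
Bags: B1 = {b, c}  B2 = {a, c}
Tree: B1–B2
Each bag holds 2 vertices, so the decomposition has width 1, which upper-bounds the treewidth. Any graph with an edge has treewidth ≥ 1, and G has the edge b–c. Hence tw(G) = 1 exactly.

1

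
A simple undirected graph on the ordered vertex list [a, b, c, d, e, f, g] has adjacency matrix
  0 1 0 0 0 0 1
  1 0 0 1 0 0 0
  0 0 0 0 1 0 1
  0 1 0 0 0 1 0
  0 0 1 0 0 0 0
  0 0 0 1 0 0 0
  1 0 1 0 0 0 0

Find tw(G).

1

A width-1 tree decomposition is:
Bags: B1 = {d, f}  B2 = {b, d}  B3 = {a, b}  B4 = {a, g}  B5 = {c, g}  B6 = {c, e}
Tree: B1–B2, B2–B3, B3–B4, B4–B5, B5–B6
Each bag holds 2 vertices, so the decomposition has width 1, which upper-bounds the treewidth. G has an edge, so its treewidth is at least 1. Combining the bounds, tw(G) = 1.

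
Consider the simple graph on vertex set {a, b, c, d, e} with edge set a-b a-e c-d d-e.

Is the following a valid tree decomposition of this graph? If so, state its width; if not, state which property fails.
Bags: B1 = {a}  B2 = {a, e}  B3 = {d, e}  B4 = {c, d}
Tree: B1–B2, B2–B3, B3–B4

No — vertex b appears in no bag.

A tree decomposition must satisfy three properties: every vertex lies in some bag; for every edge, both endpoints lie together in some bag; and for every vertex, the bags containing it form a connected subtree. Here vertex b appears in no bag, so the decomposition is invalid.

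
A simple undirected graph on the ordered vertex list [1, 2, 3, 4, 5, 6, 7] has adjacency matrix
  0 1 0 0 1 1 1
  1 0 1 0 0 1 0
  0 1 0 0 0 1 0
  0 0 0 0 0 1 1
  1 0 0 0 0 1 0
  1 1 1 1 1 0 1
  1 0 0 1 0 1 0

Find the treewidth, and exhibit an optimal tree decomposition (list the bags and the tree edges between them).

Treewidth 2.
One optimal decomposition is:
Bags: B1 = {1, 2, 6}  B2 = {2, 3, 6}  B3 = {1, 6, 7}  B4 = {1, 5, 6}  B5 = {4, 6, 7}
Tree: B1–B2, B1–B3, B3–B4, B3–B5

Every bag has size at most 3, so the width is 3 − 1 = 2 and tw(G) ≤ 2. Conversely, {1, 2, 6} is a clique of size 3, and the vertices of any clique must share a bag in every tree decomposition; so some bag has ≥ 3 vertices and tw(G) ≥ 2. Therefore the treewidth is 2.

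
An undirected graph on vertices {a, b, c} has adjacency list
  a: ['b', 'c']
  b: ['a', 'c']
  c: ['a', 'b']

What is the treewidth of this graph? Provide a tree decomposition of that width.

A single bag containing all 3 vertices is trivially a valid decomposition of width 2. For the lower bound, the 3 vertices {a, b, c} are pairwise adjacent, and any tree decomposition puts a clique entirely inside one bag — forcing width ≥ 2. The upper and lower bounds meet at 2, so that is the treewidth.

Treewidth 2.
One such decomposition:
Bags: B1 = {a, b, c}
Tree: (single bag)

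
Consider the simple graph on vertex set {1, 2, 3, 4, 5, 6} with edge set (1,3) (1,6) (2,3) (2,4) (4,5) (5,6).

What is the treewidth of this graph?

A width-2 tree decomposition is:
Bags: B1 = {2, 3, 4}  B2 = {1, 3, 4}  B3 = {1, 4, 6}  B4 = {4, 5, 6}
Tree: B1–B2, B2–B3, B3–B4
Each bag holds 3 vertices, so the decomposition has width 2, which upper-bounds the treewidth. For the lower bound, G contains the cycle 4–2–3–1–6–5–4, so G is not a forest; only forests have treewidth ≤ 1, hence tw(G) ≥ 2. Combining the bounds, tw(G) = 2.

2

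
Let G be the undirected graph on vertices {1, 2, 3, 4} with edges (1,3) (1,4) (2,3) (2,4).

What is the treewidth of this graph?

2

A width-2 tree decomposition is:
Bags: B1 = {2, 3, 4}  B2 = {1, 3, 4}
Tree: B1–B2
Every bag has size at most 3, so the width is 3 − 1 = 2 and tw(G) ≤ 2. For the lower bound, G contains the cycle 4–2–3–1–4, so G is not a forest; only forests have treewidth ≤ 1, hence tw(G) ≥ 2. The upper and lower bounds meet at 2, so that is the treewidth.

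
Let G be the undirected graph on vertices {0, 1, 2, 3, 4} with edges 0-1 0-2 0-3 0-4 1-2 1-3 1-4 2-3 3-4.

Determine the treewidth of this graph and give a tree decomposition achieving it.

Treewidth 3.
One such decomposition:
Bags: B1 = {0, 1, 2, 3}  B2 = {0, 1, 3, 4}
Tree: B1–B2

The largest bag has 4 vertices, giving width 3; this decomposition certifies tw(G) ≤ 3. On the other hand G contains the 4-clique {0, 1, 2, 3}. A clique must lie in a single bag of any decomposition, so no decomposition can have width below 3. Therefore the treewidth is 3.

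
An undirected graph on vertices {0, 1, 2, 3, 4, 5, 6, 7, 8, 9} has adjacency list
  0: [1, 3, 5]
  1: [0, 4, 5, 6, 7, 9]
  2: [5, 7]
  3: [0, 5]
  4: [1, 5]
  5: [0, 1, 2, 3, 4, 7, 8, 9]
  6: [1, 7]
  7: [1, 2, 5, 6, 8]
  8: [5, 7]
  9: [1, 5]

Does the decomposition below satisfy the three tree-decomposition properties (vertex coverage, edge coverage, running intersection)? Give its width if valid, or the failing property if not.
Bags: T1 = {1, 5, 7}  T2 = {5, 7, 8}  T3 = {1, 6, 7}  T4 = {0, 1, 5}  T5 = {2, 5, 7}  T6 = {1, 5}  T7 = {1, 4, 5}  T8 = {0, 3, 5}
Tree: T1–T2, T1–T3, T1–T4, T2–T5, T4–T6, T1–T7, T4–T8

A tree decomposition must satisfy three properties: every vertex lies in some bag; for every edge, both endpoints lie together in some bag; and for every vertex, the bags containing it form a connected subtree. Here vertex 9 appears in no bag, so the decomposition is invalid.

No — vertex 9 appears in no bag.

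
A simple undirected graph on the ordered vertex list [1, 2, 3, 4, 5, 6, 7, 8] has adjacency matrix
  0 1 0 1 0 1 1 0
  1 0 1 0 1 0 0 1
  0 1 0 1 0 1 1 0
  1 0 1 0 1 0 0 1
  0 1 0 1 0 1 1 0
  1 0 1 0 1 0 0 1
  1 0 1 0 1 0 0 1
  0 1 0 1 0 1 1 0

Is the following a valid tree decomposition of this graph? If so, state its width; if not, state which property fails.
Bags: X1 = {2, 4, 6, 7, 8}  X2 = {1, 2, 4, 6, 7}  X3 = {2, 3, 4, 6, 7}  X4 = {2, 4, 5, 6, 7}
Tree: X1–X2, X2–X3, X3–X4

Vertex coverage: the bags together contain {1, 2, 3, 4, 5, 6, 7, 8}, the full vertex set. Edge coverage: each edge of G has both endpoints in at least one bag. Running intersection: for every vertex, the bags containing it form a connected subtree. All three properties hold, so this is a valid tree decomposition of width max|bag| − 1 = 4, and hence tw(G) ≤ 4.

Yes; width 4.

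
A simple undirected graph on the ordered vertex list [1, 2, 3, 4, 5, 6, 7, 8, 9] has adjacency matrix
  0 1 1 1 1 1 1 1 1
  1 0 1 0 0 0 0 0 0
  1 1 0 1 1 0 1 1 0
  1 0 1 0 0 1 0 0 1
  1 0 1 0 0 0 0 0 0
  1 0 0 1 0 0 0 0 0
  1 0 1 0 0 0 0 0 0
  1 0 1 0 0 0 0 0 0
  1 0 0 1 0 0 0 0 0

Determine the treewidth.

A width-2 tree decomposition is:
Bags: B1 = {1, 4, 9}  B2 = {1, 3, 4}  B3 = {1, 3, 5}  B4 = {1, 2, 3}  B5 = {1, 3, 8}  B6 = {1, 4, 6}  B7 = {1, 3, 7}
Tree: B1–B2, B2–B3, B2–B4, B3–B5, B2–B6, B3–B7
The largest bag has 3 vertices, giving width 2; this decomposition certifies tw(G) ≤ 2. Conversely, {1, 4, 9} is a clique of size 3, and the vertices of any clique must share a bag in every tree decomposition; so some bag has ≥ 3 vertices and tw(G) ≥ 2. Hence tw(G) = 2 exactly.

2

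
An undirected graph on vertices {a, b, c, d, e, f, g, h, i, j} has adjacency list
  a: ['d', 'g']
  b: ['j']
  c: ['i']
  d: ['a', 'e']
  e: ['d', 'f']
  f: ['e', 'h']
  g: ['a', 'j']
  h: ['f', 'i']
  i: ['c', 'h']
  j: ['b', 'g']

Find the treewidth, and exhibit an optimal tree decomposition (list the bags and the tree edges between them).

The largest bag has 2 vertices, giving width 1; this decomposition certifies tw(G) ≤ 1. Any graph with an edge has treewidth ≥ 1, and G has the edge c–i. Hence tw(G) = 1 exactly.

Treewidth 1.
Bags: B1 = {c, i}  B2 = {h, i}  B3 = {f, h}  B4 = {e, f}  B5 = {d, e}  B6 = {a, d}  B7 = {a, g}  B8 = {g, j}  B9 = {b, j}
Tree: B1–B2, B2–B3, B3–B4, B4–B5, B5–B6, B6–B7, B7–B8, B8–B9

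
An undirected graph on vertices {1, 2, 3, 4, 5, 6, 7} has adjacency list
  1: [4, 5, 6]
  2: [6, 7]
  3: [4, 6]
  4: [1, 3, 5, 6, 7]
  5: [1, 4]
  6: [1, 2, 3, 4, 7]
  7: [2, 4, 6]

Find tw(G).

A width-2 tree decomposition is:
Bags: B1 = {1, 4, 5}  B2 = {1, 4, 6}  B3 = {3, 4, 6}  B4 = {4, 6, 7}  B5 = {2, 6, 7}
Tree: B1–B2, B2–B3, B2–B4, B4–B5
Each bag holds 3 vertices, so the decomposition has width 2, which upper-bounds the treewidth. For the lower bound, the 3 vertices {2, 6, 7} are pairwise adjacent, and any tree decomposition puts a clique entirely inside one bag — forcing width ≥ 2. Hence tw(G) = 2 exactly.

2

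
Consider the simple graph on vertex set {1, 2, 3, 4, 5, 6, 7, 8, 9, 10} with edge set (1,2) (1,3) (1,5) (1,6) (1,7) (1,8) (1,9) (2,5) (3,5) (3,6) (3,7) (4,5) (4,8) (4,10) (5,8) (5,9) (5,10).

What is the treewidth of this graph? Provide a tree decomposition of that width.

Treewidth 2.
Bags: B1 = {1, 2, 5}  B2 = {1, 3, 5}  B3 = {1, 3, 7}  B4 = {1, 5, 8}  B5 = {4, 5, 8}  B6 = {1, 3, 6}  B7 = {1, 5, 9}  B8 = {4, 5, 10}
Tree: B1–B2, B2–B3, B2–B4, B4–B5, B3–B6, B4–B7, B5–B8

Every bag has size at most 3, so the width is 3 − 1 = 2 and tw(G) ≤ 2. On the other hand G contains the 3-clique {1, 5, 8}. A clique must lie in a single bag of any decomposition, so no decomposition can have width below 2. Combining the bounds, tw(G) = 2.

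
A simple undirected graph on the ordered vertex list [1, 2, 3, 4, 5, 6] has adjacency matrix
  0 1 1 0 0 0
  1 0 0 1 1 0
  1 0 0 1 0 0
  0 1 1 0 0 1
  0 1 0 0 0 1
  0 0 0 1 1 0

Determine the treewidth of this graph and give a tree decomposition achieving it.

Treewidth 2.
One such decomposition:
Bags: B1 = {1, 3, 4}  B2 = {1, 2, 4}  B3 = {2, 4, 6}  B4 = {2, 5, 6}
Tree: B1–B2, B2–B3, B3–B4

The largest bag has 3 vertices, giving width 2; this decomposition certifies tw(G) ≤ 2. Since 3–1–2–4–3 is a cycle in G, G is not acyclic. Forests are exactly the graphs of treewidth ≤ 1, so tw(G) ≥ 2. The upper and lower bounds meet at 2, so that is the treewidth.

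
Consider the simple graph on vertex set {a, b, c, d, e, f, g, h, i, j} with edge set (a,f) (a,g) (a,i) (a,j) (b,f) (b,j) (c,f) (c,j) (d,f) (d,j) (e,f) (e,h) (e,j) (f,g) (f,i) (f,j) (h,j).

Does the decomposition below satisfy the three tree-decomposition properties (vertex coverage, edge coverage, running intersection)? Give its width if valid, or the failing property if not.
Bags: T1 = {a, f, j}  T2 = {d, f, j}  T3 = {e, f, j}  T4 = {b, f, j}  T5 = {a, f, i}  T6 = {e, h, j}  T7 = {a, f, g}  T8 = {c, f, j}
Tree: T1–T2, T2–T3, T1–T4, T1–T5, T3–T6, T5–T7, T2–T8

Every vertex of G appears in some bag (union = {a, b, c, d, e, f, g, h, i, j}); every edge is covered by a bag; and for each vertex v the set of bags containing v is connected in the bag tree. The decomposition is therefore valid. The largest bag has 3 vertices, so the width is 2.

Yes; width 2.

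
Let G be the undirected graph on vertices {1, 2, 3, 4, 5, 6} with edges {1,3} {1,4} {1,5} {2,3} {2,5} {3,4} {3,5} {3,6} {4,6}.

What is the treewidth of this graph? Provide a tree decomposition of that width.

Each bag holds 3 vertices, so the decomposition has width 2, which upper-bounds the treewidth. On the other hand G contains the 3-clique {1, 3, 4}. A clique must lie in a single bag of any decomposition, so no decomposition can have width below 2. The upper and lower bounds meet at 2, so that is the treewidth.

Treewidth 2.
Bags: B1 = {3, 4, 6}  B2 = {1, 3, 4}  B3 = {1, 3, 5}  B4 = {2, 3, 5}
Tree: B1–B2, B2–B3, B3–B4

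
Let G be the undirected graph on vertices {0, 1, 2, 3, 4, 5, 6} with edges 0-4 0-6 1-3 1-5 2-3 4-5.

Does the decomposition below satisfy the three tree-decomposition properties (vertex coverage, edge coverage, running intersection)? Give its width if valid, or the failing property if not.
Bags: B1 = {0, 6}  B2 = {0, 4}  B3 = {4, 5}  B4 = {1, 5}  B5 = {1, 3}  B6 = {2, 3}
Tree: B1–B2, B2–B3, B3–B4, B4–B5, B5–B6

Yes; width 1.

Checking the three conditions: (i) the bags cover all of {0, 1, 2, 3, 4, 5, 6}; (ii) for each edge, some bag contains both endpoints; (iii) the bags containing any fixed vertex form a subtree. All hold, so the decomposition is valid with width 2 − 1 = 1.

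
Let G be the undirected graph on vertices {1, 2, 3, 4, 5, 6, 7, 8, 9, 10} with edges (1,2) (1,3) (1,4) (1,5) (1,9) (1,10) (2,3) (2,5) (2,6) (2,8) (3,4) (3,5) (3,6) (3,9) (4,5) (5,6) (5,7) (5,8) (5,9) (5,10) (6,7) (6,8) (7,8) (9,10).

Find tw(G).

3

A width-3 tree decomposition is:
Bags: B1 = {1, 3, 4, 5}  B2 = {1, 3, 5, 9}  B3 = {1, 2, 3, 5}  B4 = {1, 5, 9, 10}  B5 = {2, 3, 5, 6}  B6 = {2, 5, 6, 8}  B7 = {5, 6, 7, 8}
Tree: B1–B2, B2–B3, B2–B4, B3–B5, B5–B6, B6–B7
Every bag has size at most 4, so the width is 4 − 1 = 3 and tw(G) ≤ 3. Conversely, {2, 5, 6, 8} is a clique of size 4, and the vertices of any clique must share a bag in every tree decomposition; so some bag has ≥ 4 vertices and tw(G) ≥ 3. Combining the bounds, tw(G) = 3.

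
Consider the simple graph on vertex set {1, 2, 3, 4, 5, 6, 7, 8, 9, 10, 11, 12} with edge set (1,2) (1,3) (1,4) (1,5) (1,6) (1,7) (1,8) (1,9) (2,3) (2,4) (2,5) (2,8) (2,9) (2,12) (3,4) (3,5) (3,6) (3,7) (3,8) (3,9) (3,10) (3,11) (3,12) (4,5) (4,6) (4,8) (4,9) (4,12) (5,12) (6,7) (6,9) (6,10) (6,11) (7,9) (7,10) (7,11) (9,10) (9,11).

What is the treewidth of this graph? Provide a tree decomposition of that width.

Treewidth 4.
One such decomposition:
Bags: B1 = {1, 2, 3, 4, 5}  B2 = {1, 2, 3, 4, 8}  B3 = {1, 2, 3, 4, 9}  B4 = {1, 3, 4, 6, 9}  B5 = {1, 3, 6, 7, 9}  B6 = {3, 6, 7, 9, 10}  B7 = {2, 3, 4, 5, 12}  B8 = {3, 6, 7, 9, 11}
Tree: B1–B2, B2–B3, B3–B4, B4–B5, B5–B6, B1–B7, B5–B8

Every bag has size at most 5, so the width is 5 − 1 = 4 and tw(G) ≤ 4. For the lower bound, the 5 vertices {1, 2, 3, 4, 8} are pairwise adjacent, and any tree decomposition puts a clique entirely inside one bag — forcing width ≥ 4. The upper and lower bounds meet at 4, so that is the treewidth.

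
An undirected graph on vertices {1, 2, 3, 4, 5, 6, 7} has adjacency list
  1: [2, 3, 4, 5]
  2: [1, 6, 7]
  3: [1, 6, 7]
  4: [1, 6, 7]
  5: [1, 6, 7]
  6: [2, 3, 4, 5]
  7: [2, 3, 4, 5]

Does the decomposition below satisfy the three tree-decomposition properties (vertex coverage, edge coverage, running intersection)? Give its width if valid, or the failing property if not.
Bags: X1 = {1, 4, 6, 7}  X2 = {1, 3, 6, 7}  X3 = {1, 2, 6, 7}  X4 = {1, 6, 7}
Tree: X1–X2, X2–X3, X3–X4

A tree decomposition must satisfy three properties: every vertex lies in some bag; for every edge, both endpoints lie together in some bag; and for every vertex, the bags containing it form a connected subtree. Here vertex 5 appears in no bag, so the decomposition is invalid.

No — vertex 5 appears in no bag.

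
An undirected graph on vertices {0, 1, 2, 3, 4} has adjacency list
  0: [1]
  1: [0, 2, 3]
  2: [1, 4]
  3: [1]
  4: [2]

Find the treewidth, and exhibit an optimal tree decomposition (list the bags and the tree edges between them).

Every bag has size at most 2, so the width is 2 − 1 = 1 and tw(G) ≤ 1. G has an edge, so its treewidth is at least 1. Hence tw(G) = 1 exactly.

Treewidth 1.
Bags: B1 = {2, 4}  B2 = {1, 2}  B3 = {1, 3}  B4 = {0, 1}
Tree: B1–B2, B2–B3, B3–B4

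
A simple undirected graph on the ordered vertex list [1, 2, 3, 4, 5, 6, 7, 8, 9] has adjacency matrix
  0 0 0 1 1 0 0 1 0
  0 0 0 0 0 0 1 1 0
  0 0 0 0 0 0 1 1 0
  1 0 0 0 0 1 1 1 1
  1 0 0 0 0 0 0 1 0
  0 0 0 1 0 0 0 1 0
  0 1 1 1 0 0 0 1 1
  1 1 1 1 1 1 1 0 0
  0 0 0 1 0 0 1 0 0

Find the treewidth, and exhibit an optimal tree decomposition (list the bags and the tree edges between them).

Treewidth 2.
One optimal decomposition is:
Bags: B1 = {4, 7, 8}  B2 = {1, 4, 8}  B3 = {4, 7, 9}  B4 = {3, 7, 8}  B5 = {2, 7, 8}  B6 = {4, 6, 8}  B7 = {1, 5, 8}
Tree: B1–B2, B1–B3, B1–B4, B4–B5, B2–B6, B2–B7

Every bag has size at most 3, so the width is 3 − 1 = 2 and tw(G) ≤ 2. On the other hand G contains the 3-clique {2, 7, 8}. A clique must lie in a single bag of any decomposition, so no decomposition can have width below 2. The upper and lower bounds meet at 2, so that is the treewidth.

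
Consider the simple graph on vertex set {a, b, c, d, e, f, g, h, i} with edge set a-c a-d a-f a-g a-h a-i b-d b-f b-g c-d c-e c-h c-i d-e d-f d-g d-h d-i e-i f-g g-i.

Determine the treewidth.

A width-3 tree decomposition is:
Bags: B1 = {a, c, d, i}  B2 = {a, d, g, i}  B3 = {c, d, e, i}  B4 = {a, c, d, h}  B5 = {a, d, f, g}  B6 = {b, d, f, g}
Tree: B1–B2, B1–B3, B1–B4, B2–B5, B5–B6
The largest bag has 4 vertices, giving width 3; this decomposition certifies tw(G) ≤ 3. On the other hand G contains the 4-clique {c, d, e, i}. A clique must lie in a single bag of any decomposition, so no decomposition can have width below 3. The upper and lower bounds meet at 3, so that is the treewidth.

3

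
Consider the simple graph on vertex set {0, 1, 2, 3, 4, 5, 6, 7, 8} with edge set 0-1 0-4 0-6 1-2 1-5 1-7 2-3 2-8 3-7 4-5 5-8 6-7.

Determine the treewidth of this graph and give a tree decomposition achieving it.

Treewidth 3.
Bags: B1 = {0, 4, 5, 6}  B2 = {0, 1, 5, 6}  B3 = {1, 5, 6, 7}  B4 = {1, 5, 7, 8}  B5 = {1, 2, 7, 8}  B6 = {2, 3, 7, 8}
Tree: B1–B2, B2–B3, B3–B4, B4–B5, B5–B6

The largest bag has 4 vertices, giving width 3; this decomposition certifies tw(G) ≤ 3. For the lower bound: the 4 vertex sets {0,4,6}, {5}, {1}, {2,3,7,8} are disjoint, each induces a connected subgraph, and every pair is joined by at least one edge of G. Contracting each set to a single vertex therefore yields K_{4} as a minor, and since treewidth is minor-monotone, tw(G) ≥ tw(K_{4}) = 3. Therefore the treewidth is 3.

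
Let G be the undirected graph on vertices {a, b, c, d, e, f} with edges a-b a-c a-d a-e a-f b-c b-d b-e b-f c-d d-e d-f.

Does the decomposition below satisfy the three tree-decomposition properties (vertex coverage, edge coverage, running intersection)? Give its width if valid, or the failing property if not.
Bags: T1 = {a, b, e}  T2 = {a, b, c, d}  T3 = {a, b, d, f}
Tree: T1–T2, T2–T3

A tree decomposition must satisfy three properties: every vertex lies in some bag; for every edge, both endpoints lie together in some bag; and for every vertex, the bags containing it form a connected subtree. Here edge (d,e) lies in no bag, so the decomposition is invalid.

No — edge (d,e) lies in no bag.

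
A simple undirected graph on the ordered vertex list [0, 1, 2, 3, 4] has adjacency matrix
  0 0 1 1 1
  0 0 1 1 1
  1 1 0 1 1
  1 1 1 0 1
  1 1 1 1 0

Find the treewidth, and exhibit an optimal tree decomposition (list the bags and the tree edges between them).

Treewidth 3.
One such decomposition:
Bags: B1 = {0, 2, 3, 4}  B2 = {1, 2, 3, 4}
Tree: B1–B2

Every bag has size at most 4, so the width is 4 − 1 = 3 and tw(G) ≤ 3. For the lower bound, the 4 vertices {0, 2, 3, 4} are pairwise adjacent, and any tree decomposition puts a clique entirely inside one bag — forcing width ≥ 3. Hence tw(G) = 3 exactly.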